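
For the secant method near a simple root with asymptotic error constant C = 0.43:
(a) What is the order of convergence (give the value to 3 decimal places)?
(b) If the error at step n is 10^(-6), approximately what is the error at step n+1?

(a) Secant method has superlinear convergence with order φ = (1+√5)/2 ≈ 1.618.
    This means |e_{n+1}| ≈ C|e_n|^1.618.

(b) With |e_n| = 10^(-6) and C = 0.43:
    |e_{n+1}| ≈ 0.43 × (10^(-6))^1.618 = 0.43 × 10^(-9.71)

(a) ≈ 1.618 (golden ratio); (b) |e_{n+1}| ≈ 8.419e-11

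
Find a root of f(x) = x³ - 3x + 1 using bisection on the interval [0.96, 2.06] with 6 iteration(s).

f(x) = x³ - 3x + 1
Initial interval: [0.96, 2.06]

Iteration 1:
  c_1 = (0.960000 + 2.060000)/2 = 1.510000
  f(c_1) = f(1.510000) = -0.087049
  f(a) × f(c) ≥ 0, new interval: [1.510000, 2.060000]
Iteration 2:
  c_2 = (1.510000 + 2.060000)/2 = 1.785000
  f(c_2) = f(1.785000) = 1.332412
  f(a) × f(c) < 0, new interval: [1.510000, 1.785000]
Iteration 3:
  c_3 = (1.510000 + 1.785000)/2 = 1.647500
  f(c_3) = f(1.647500) = 0.529237
  f(a) × f(c) < 0, new interval: [1.510000, 1.647500]
Iteration 4:
  c_4 = (1.510000 + 1.647500)/2 = 1.578750
  f(c_4) = f(1.578750) = 0.198708
  f(a) × f(c) < 0, new interval: [1.510000, 1.578750]
Iteration 5:
  c_5 = (1.510000 + 1.578750)/2 = 1.544375
  f(c_5) = f(1.544375) = 0.050355
  f(a) × f(c) < 0, new interval: [1.510000, 1.544375]
Iteration 6:
  c_6 = (1.510000 + 1.544375)/2 = 1.527188
  f(c_6) = f(1.527188) = -0.019701
  f(a) × f(c) ≥ 0, new interval: [1.527188, 1.544375]

After 6 iteration(s), the approximation is c_6 = 1.527188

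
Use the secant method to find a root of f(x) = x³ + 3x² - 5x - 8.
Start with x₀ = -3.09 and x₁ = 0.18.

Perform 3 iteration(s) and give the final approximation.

f(x) = x³ + 3x² - 5x - 8
x₀ = -3.09, x₁ = 0.18

Secant formula: x_{n+1} = x_n - f(x_n)(x_n - x_{n-1})/(f(x_n) - f(x_{n-1}))

Iteration 1:
  f(-3.090000) = 6.590671
  f(0.180000) = -8.796968
  x_2 = 0.180000 - (-8.796968)×(0.180000 - (-3.090000))/(-8.796968 - 6.590671)
       = -1.689428
Iteration 2:
  f(0.180000) = -8.796968
  f(-1.689428) = 4.187732
  x_3 = -1.689428 - 4.187732×(-1.689428 - 0.180000)/(4.187732 - (-8.796968))
       = -1.086514
Iteration 3:
  f(-1.689428) = 4.187732
  f(-1.086514) = -0.308539
  x_4 = -1.086514 - (-0.308539)×(-1.086514 - (-1.689428))/(-0.308539 - 4.187732)
       = -1.127886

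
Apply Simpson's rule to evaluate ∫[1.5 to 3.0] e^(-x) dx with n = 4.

f(x) = e^(-x)
a = 1.5, b = 3.0, n = 4
h = (b - a)/n = 0.375000

Simpson's rule: (h/3)[f(x₀) + 4f(x₁) + 2f(x₂) + ... + f(xₙ)]

x_0 = 1.5000, f(x_0) = 0.223130, coefficient = 1
x_1 = 1.8750, f(x_1) = 0.153355, coefficient = 4
x_2 = 2.2500, f(x_2) = 0.105399, coefficient = 2
x_3 = 2.6250, f(x_3) = 0.072440, coefficient = 4
x_4 = 3.0000, f(x_4) = 0.049787, coefficient = 1

I ≈ (0.375000/3) × 1.386895 = 0.173362
Exact value: 0.173343
Error: 0.000019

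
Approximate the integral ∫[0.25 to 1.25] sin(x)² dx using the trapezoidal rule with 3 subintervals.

f(x) = sin(x)²
a = 0.25, b = 1.25, n = 3
h = (b - a)/n = 0.333333

Trapezoidal rule: (h/2)[f(x₀) + 2f(x₁) + 2f(x₂) + ... + f(xₙ)]

x_0 = 0.2500, f(x_0) = 0.061209, coefficient = 1
x_1 = 0.5833, f(x_1) = 0.303391, coefficient = 2
x_2 = 0.9167, f(x_2) = 0.629766, coefficient = 2
x_3 = 1.2500, f(x_3) = 0.900572, coefficient = 1

I ≈ (0.333333/2) × 2.828093 = 0.471349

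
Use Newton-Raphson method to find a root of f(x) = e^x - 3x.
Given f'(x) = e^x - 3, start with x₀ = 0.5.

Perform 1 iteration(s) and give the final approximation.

f(x) = e^x - 3x
f'(x) = e^x - 3
x₀ = 0.5

Newton-Raphson formula: x_{n+1} = x_n - f(x_n)/f'(x_n)

Iteration 1:
  f(0.500000) = 0.148721
  f'(0.500000) = -1.351279
  x_1 = 0.500000 - 0.148721/(-1.351279) = 0.610060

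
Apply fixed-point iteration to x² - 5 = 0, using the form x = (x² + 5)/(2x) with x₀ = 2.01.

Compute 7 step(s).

Equation: x² - 5 = 0
Fixed-point form: x = (x² + 5)/(2x)
x₀ = 2.01

x_1 = g(2.010000) = 2.248781
x_2 = g(2.248781) = 2.236104
x_3 = g(2.236104) = 2.236068
x_4 = g(2.236068) = 2.236068
x_5 = g(2.236068) = 2.236068
x_6 = g(2.236068) = 2.236068
x_7 = g(2.236068) = 2.236068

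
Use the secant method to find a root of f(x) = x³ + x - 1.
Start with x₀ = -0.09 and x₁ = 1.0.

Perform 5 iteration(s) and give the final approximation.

f(x) = x³ + x - 1
x₀ = -0.09, x₁ = 1.0

Secant formula: x_{n+1} = x_n - f(x_n)(x_n - x_{n-1})/(f(x_n) - f(x_{n-1}))

Iteration 1:
  f(-0.090000) = -1.090729
  f(1.000000) = 1.000000
  x_2 = 1.000000 - 1.000000×(1.000000 - (-0.090000))/(1.000000 - (-1.090729))
       = 0.478651
Iteration 2:
  f(1.000000) = 1.000000
  f(0.478651) = -0.411687
  x_3 = 0.478651 - (-0.411687)×(0.478651 - 1.000000)/(-0.411687 - 1.000000)
       = 0.630691
Iteration 3:
  f(0.478651) = -0.411687
  f(0.630691) = -0.118439
  x_4 = 0.630691 - (-0.118439)×(0.630691 - 0.478651)/(-0.118439 - (-0.411687))
       = 0.692098
Iteration 4:
  f(0.630691) = -0.118439
  f(0.692098) = 0.023612
  x_5 = 0.692098 - 0.023612×(0.692098 - 0.630691)/(0.023612 - (-0.118439))
       = 0.681891
Iteration 5:
  f(0.692098) = 0.023612
  f(0.681891) = -0.001048
  x_6 = 0.681891 - (-0.001048)×(0.681891 - 0.692098)/(-0.001048 - 0.023612)
       = 0.682324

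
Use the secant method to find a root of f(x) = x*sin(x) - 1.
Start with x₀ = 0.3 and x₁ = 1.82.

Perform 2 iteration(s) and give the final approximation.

f(x) = x*sin(x) - 1
x₀ = 0.3, x₁ = 1.82

Secant formula: x_{n+1} = x_n - f(x_n)(x_n - x_{n-1})/(f(x_n) - f(x_{n-1}))

Iteration 1:
  f(0.300000) = -0.911344
  f(1.820000) = 0.763779
  x_2 = 1.820000 - 0.763779×(1.820000 - 0.300000)/(0.763779 - (-0.911344))
       = 1.126950
Iteration 2:
  f(1.820000) = 0.763779
  f(1.126950) = 0.017756
  x_3 = 1.126950 - 0.017756×(1.126950 - 1.820000)/(0.017756 - 0.763779)
       = 1.110455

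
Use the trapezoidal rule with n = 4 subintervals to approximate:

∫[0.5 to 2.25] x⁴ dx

f(x) = x⁴
a = 0.5, b = 2.25, n = 4
h = (b - a)/n = 0.437500

Trapezoidal rule: (h/2)[f(x₀) + 2f(x₁) + 2f(x₂) + ... + f(xₙ)]

x_0 = 0.5000, f(x_0) = 0.062500, coefficient = 1
x_1 = 0.9375, f(x_1) = 0.772476, coefficient = 2
x_2 = 1.3750, f(x_2) = 3.574463, coefficient = 2
x_3 = 1.8125, f(x_3) = 10.792252, coefficient = 2
x_4 = 2.2500, f(x_4) = 25.628906, coefficient = 1

I ≈ (0.437500/2) × 55.969788 = 12.243391
Exact value: 11.526758
Error: 0.716633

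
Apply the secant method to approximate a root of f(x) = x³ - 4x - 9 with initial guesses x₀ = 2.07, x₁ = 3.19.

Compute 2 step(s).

f(x) = x³ - 4x - 9
x₀ = 2.07, x₁ = 3.19

Secant formula: x_{n+1} = x_n - f(x_n)(x_n - x_{n-1})/(f(x_n) - f(x_{n-1}))

Iteration 1:
  f(2.070000) = -8.410257
  f(3.190000) = 10.701759
  x_2 = 3.190000 - 10.701759×(3.190000 - 2.070000)/(10.701759 - (-8.410257))
       = 2.562857
Iteration 2:
  f(3.190000) = 10.701759
  f(2.562857) = -2.417981
  x_3 = 2.562857 - (-2.417981)×(2.562857 - 3.190000)/(-2.417981 - 10.701759)
       = 2.678440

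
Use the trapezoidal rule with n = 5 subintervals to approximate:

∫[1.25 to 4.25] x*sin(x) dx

f(x) = x*sin(x)
a = 1.25, b = 4.25, n = 5
h = (b - a)/n = 0.600000

Trapezoidal rule: (h/2)[f(x₀) + 2f(x₁) + 2f(x₂) + ... + f(xₙ)]

x_0 = 1.2500, f(x_0) = 1.186231, coefficient = 1
x_1 = 1.8500, f(x_1) = 1.778359, coefficient = 2
x_2 = 2.4500, f(x_2) = 1.562524, coefficient = 2
x_3 = 3.0500, f(x_3) = 0.278967, coefficient = 2
x_4 = 3.6500, f(x_4) = -1.776771, coefficient = 2
x_5 = 4.2500, f(x_5) = -3.803705, coefficient = 1

I ≈ (0.600000/2) × 1.068683 = 0.320605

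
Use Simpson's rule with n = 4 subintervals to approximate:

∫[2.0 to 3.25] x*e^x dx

f(x) = x*e^x
a = 2.0, b = 3.25, n = 4
h = (b - a)/n = 0.312500

Simpson's rule: (h/3)[f(x₀) + 4f(x₁) + 2f(x₂) + ... + f(xₙ)]

x_0 = 2.0000, f(x_0) = 14.778112, coefficient = 1
x_1 = 2.3125, f(x_1) = 23.355423, coefficient = 4
x_2 = 2.6250, f(x_2) = 36.237007, coefficient = 2
x_3 = 2.9375, f(x_3) = 55.426559, coefficient = 4
x_4 = 3.2500, f(x_4) = 83.818605, coefficient = 1

I ≈ (0.312500/3) × 486.198657 = 50.645693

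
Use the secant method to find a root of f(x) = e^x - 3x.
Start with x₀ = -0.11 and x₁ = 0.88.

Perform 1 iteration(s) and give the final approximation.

f(x) = e^x - 3x
x₀ = -0.11, x₁ = 0.88

Secant formula: x_{n+1} = x_n - f(x_n)(x_n - x_{n-1})/(f(x_n) - f(x_{n-1}))

Iteration 1:
  f(-0.110000) = 1.225834
  f(0.880000) = -0.229100
  x_2 = 0.880000 - (-0.229100)×(0.880000 - (-0.110000))/(-0.229100 - 1.225834)
       = 0.724110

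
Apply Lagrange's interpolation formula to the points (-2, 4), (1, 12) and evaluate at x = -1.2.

Lagrange interpolation formula:
P(x) = Σ yᵢ × Lᵢ(x)
where Lᵢ(x) = Π_{j≠i} (x - xⱼ)/(xᵢ - xⱼ)

L_0(-1.2) = (-1.2 - 1)/(-2 - 1) = 0.733333
L_1(-1.2) = (-1.2 - (-2))/(1 - (-2)) = 0.266667

P(-1.2) = 4×L_0(-1.2) + 12×L_1(-1.2)
P(-1.2) = 6.133333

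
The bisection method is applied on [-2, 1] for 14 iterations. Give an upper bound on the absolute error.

Bisection error bound: |error| ≤ (b-a)/2^n
|error| ≤ (1 - (-2))/2^14 = 3/2^14
|error| ≤ 0.0001831055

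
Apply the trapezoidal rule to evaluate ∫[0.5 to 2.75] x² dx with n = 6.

f(x) = x²
a = 0.5, b = 2.75, n = 6
h = (b - a)/n = 0.375000

Trapezoidal rule: (h/2)[f(x₀) + 2f(x₁) + 2f(x₂) + ... + f(xₙ)]

x_0 = 0.5000, f(x_0) = 0.250000, coefficient = 1
x_1 = 0.8750, f(x_1) = 0.765625, coefficient = 2
x_2 = 1.2500, f(x_2) = 1.562500, coefficient = 2
x_3 = 1.6250, f(x_3) = 2.640625, coefficient = 2
x_4 = 2.0000, f(x_4) = 4.000000, coefficient = 2
x_5 = 2.3750, f(x_5) = 5.640625, coefficient = 2
x_6 = 2.7500, f(x_6) = 7.562500, coefficient = 1

I ≈ (0.375000/2) × 37.031250 = 6.943359
Exact value: 6.890625
Error: 0.052734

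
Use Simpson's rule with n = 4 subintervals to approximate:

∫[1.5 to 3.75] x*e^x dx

f(x) = x*e^x
a = 1.5, b = 3.75, n = 4
h = (b - a)/n = 0.562500

Simpson's rule: (h/3)[f(x₀) + 4f(x₁) + 2f(x₂) + ... + f(xₙ)]

x_0 = 1.5000, f(x_0) = 6.722534, coefficient = 1
x_1 = 2.0625, f(x_1) = 16.222819, coefficient = 4
x_2 = 2.6250, f(x_2) = 36.237007, coefficient = 2
x_3 = 3.1875, f(x_3) = 77.226056, coefficient = 4
x_4 = 3.7500, f(x_4) = 159.454058, coefficient = 1

I ≈ (0.562500/3) × 612.446105 = 114.833645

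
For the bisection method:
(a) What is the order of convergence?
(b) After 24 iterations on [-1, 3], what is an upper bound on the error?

(a) Bisection has linear (order 1) convergence; the error is halved each step.

(b) Error bound = (b-a)/2^n = (3 - (-1))/2^{24}
    = 4/2^{24}

(a) 1 (linear); (b) error ≤ 2.38e-07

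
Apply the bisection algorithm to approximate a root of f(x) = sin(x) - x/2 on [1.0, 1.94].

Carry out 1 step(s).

f(x) = sin(x) - x/2
Initial interval: [1.0, 1.94]

Iteration 1:
  c_1 = (1.000000 + 1.940000)/2 = 1.470000
  f(c_1) = f(1.470000) = 0.259924
  f(a) × f(c) ≥ 0, new interval: [1.470000, 1.940000]

After 1 iteration(s), the approximation is c_1 = 1.470000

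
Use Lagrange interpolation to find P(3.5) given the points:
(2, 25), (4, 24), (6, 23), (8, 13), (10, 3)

Lagrange interpolation formula:
P(x) = Σ yᵢ × Lᵢ(x)
where Lᵢ(x) = Π_{j≠i} (x - xⱼ)/(xᵢ - xⱼ)

L_0(3.5) = (3.5 - 4)/(2 - 4) × (3.5 - 6)/(2 - 6) × (3.5 - 8)/(2 - 8) × (3.5 - 10)/(2 - 10) = 0.095215
L_1(3.5) = (3.5 - 2)/(4 - 2) × (3.5 - 6)/(4 - 6) × (3.5 - 8)/(4 - 8) × (3.5 - 10)/(4 - 10) = 1.142578
L_2(3.5) = (3.5 - 2)/(6 - 2) × (3.5 - 4)/(6 - 4) × (3.5 - 8)/(6 - 8) × (3.5 - 10)/(6 - 10) = -0.342773
L_3(3.5) = (3.5 - 2)/(8 - 2) × (3.5 - 4)/(8 - 4) × (3.5 - 6)/(8 - 6) × (3.5 - 10)/(8 - 10) = 0.126953
L_4(3.5) = (3.5 - 2)/(10 - 2) × (3.5 - 4)/(10 - 4) × (3.5 - 6)/(10 - 6) × (3.5 - 8)/(10 - 8) = -0.021973

P(3.5) = 25×L_0(3.5) + 24×L_1(3.5) + 23×L_2(3.5) + 13×L_3(3.5) + 3×L_4(3.5)
P(3.5) = 23.502930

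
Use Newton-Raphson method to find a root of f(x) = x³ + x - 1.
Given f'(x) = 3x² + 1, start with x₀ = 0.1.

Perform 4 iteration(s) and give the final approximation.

f(x) = x³ + x - 1
f'(x) = 3x² + 1
x₀ = 0.1

Newton-Raphson formula: x_{n+1} = x_n - f(x_n)/f'(x_n)

Iteration 1:
  f(0.100000) = -0.899000
  f'(0.100000) = 1.030000
  x_1 = 0.100000 - (-0.899000)/1.030000 = 0.972816
Iteration 2:
  f(0.972816) = 0.893459
  f'(0.972816) = 3.839110
  x_2 = 0.972816 - 0.893459/3.839110 = 0.740090
Iteration 3:
  f(0.740090) = 0.145462
  f'(0.740090) = 2.643200
  x_3 = 0.740090 - 0.145462/2.643200 = 0.685058
Iteration 4:
  f(0.685058) = 0.006558
  f'(0.685058) = 2.407911
  x_4 = 0.685058 - 0.006558/2.407911 = 0.682334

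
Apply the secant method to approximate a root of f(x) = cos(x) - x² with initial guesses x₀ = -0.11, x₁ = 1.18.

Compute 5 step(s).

f(x) = cos(x) - x²
x₀ = -0.11, x₁ = 1.18

Secant formula: x_{n+1} = x_n - f(x_n)(x_n - x_{n-1})/(f(x_n) - f(x_{n-1}))

Iteration 1:
  f(-0.110000) = 0.981856
  f(1.180000) = -1.011475
  x_2 = 1.180000 - (-1.011475)×(1.180000 - (-0.110000))/(-1.011475 - 0.981856)
       = 0.525416
Iteration 2:
  f(1.180000) = -1.011475
  f(0.525416) = 0.589054
  x_3 = 0.525416 - 0.589054×(0.525416 - 1.180000)/(0.589054 - (-1.011475))
       = 0.766327
Iteration 3:
  f(0.525416) = 0.589054
  f(0.766327) = 0.133206
  x_4 = 0.766327 - 0.133206×(0.766327 - 0.525416)/(0.133206 - 0.589054)
       = 0.836725
Iteration 4:
  f(0.766327) = 0.133206
  f(0.836725) = -0.030210
  x_5 = 0.836725 - (-0.030210)×(0.836725 - 0.766327)/(-0.030210 - 0.133206)
       = 0.823711
Iteration 5:
  f(0.836725) = -0.030210
  f(0.823711) = 0.001005
  x_6 = 0.823711 - 0.001005×(0.823711 - 0.836725)/(0.001005 - (-0.030210))
       = 0.824129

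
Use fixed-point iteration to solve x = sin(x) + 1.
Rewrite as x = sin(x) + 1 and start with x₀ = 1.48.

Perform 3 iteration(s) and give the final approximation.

Equation: x = sin(x) + 1
Fixed-point form: x = sin(x) + 1
x₀ = 1.48

x_1 = g(1.480000) = 1.995881
x_2 = g(1.995881) = 1.911004
x_3 = g(1.911004) = 1.942685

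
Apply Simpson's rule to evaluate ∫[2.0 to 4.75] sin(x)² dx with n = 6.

f(x) = sin(x)²
a = 2.0, b = 4.75, n = 6
h = (b - a)/n = 0.458333

Simpson's rule: (h/3)[f(x₀) + 4f(x₁) + 2f(x₂) + ... + f(xₙ)]

x_0 = 2.0000, f(x_0) = 0.826822, coefficient = 1
x_1 = 2.4583, f(x_1) = 0.398570, coefficient = 4
x_2 = 2.9167, f(x_2) = 0.049744, coefficient = 2
x_3 = 3.3750, f(x_3) = 0.053497, coefficient = 4
x_4 = 3.8333, f(x_4) = 0.406889, coefficient = 2
x_5 = 4.2917, f(x_5) = 0.833193, coefficient = 4
x_6 = 4.7500, f(x_6) = 0.998586, coefficient = 1

I ≈ (0.458333/3) × 7.879715 = 1.203845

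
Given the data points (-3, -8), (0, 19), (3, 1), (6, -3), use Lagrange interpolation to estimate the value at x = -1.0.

Lagrange interpolation formula:
P(x) = Σ yᵢ × Lᵢ(x)
where Lᵢ(x) = Π_{j≠i} (x - xⱼ)/(xᵢ - xⱼ)

L_0(-1.0) = (-1.0 - 0)/(-3 - 0) × (-1.0 - 3)/(-3 - 3) × (-1.0 - 6)/(-3 - 6) = 0.172840
L_1(-1.0) = (-1.0 - (-3))/(0 - (-3)) × (-1.0 - 3)/(0 - 3) × (-1.0 - 6)/(0 - 6) = 1.037037
L_2(-1.0) = (-1.0 - (-3))/(3 - (-3)) × (-1.0 - 0)/(3 - 0) × (-1.0 - 6)/(3 - 6) = -0.259259
L_3(-1.0) = (-1.0 - (-3))/(6 - (-3)) × (-1.0 - 0)/(6 - 0) × (-1.0 - 3)/(6 - 3) = 0.049383

P(-1.0) = (-8)×L_0(-1.0) + 19×L_1(-1.0) + 1×L_2(-1.0) + (-3)×L_3(-1.0)
P(-1.0) = 17.913580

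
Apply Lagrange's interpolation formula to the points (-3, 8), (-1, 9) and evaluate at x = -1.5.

Lagrange interpolation formula:
P(x) = Σ yᵢ × Lᵢ(x)
where Lᵢ(x) = Π_{j≠i} (x - xⱼ)/(xᵢ - xⱼ)

L_0(-1.5) = (-1.5 - (-1))/(-3 - (-1)) = 0.250000
L_1(-1.5) = (-1.5 - (-3))/(-1 - (-3)) = 0.750000

P(-1.5) = 8×L_0(-1.5) + 9×L_1(-1.5)
P(-1.5) = 8.750000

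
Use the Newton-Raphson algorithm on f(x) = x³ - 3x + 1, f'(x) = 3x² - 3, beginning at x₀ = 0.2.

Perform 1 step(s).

f(x) = x³ - 3x + 1
f'(x) = 3x² - 3
x₀ = 0.2

Newton-Raphson formula: x_{n+1} = x_n - f(x_n)/f'(x_n)

Iteration 1:
  f(0.200000) = 0.408000
  f'(0.200000) = -2.880000
  x_1 = 0.200000 - 0.408000/(-2.880000) = 0.341667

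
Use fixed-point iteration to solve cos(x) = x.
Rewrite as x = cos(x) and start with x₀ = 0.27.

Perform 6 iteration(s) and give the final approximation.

Equation: cos(x) = x
Fixed-point form: x = cos(x)
x₀ = 0.27

x_1 = g(0.270000) = 0.963771
x_2 = g(0.963771) = 0.570427
x_3 = g(0.570427) = 0.841671
x_4 = g(0.841671) = 0.666218
x_5 = g(0.666218) = 0.786165
x_6 = g(0.786165) = 0.706565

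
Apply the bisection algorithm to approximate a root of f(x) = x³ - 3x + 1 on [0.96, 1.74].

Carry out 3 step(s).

f(x) = x³ - 3x + 1
Initial interval: [0.96, 1.74]

Iteration 1:
  c_1 = (0.960000 + 1.740000)/2 = 1.350000
  f(c_1) = f(1.350000) = -0.589625
  f(a) × f(c) ≥ 0, new interval: [1.350000, 1.740000]
Iteration 2:
  c_2 = (1.350000 + 1.740000)/2 = 1.545000
  f(c_2) = f(1.545000) = 0.052954
  f(a) × f(c) < 0, new interval: [1.350000, 1.545000]
Iteration 3:
  c_3 = (1.350000 + 1.545000)/2 = 1.447500
  f(c_3) = f(1.447500) = -0.309617
  f(a) × f(c) ≥ 0, new interval: [1.447500, 1.545000]

After 3 iteration(s), the approximation is c_3 = 1.447500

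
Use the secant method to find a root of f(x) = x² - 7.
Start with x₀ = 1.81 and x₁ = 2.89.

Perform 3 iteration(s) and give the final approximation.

f(x) = x² - 7
x₀ = 1.81, x₁ = 2.89

Secant formula: x_{n+1} = x_n - f(x_n)(x_n - x_{n-1})/(f(x_n) - f(x_{n-1}))

Iteration 1:
  f(1.810000) = -3.723900
  f(2.890000) = 1.352100
  x_2 = 2.890000 - 1.352100×(2.890000 - 1.810000)/(1.352100 - (-3.723900))
       = 2.602319
Iteration 2:
  f(2.890000) = 1.352100
  f(2.602319) = -0.227935
  x_3 = 2.602319 - (-0.227935)×(2.602319 - 2.890000)/(-0.227935 - 1.352100)
       = 2.643820
Iteration 3:
  f(2.602319) = -0.227935
  f(2.643820) = -0.010217
  x_4 = 2.643820 - (-0.010217)×(2.643820 - 2.602319)/(-0.010217 - (-0.227935))
       = 2.645767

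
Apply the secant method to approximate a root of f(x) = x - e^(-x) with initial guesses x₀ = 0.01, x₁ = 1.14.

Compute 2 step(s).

f(x) = x - e^(-x)
x₀ = 0.01, x₁ = 1.14

Secant formula: x_{n+1} = x_n - f(x_n)(x_n - x_{n-1})/(f(x_n) - f(x_{n-1}))

Iteration 1:
  f(0.010000) = -0.980050
  f(1.140000) = 0.820181
  x_2 = 1.140000 - 0.820181×(1.140000 - 0.010000)/(0.820181 - (-0.980050))
       = 0.625175
Iteration 2:
  f(1.140000) = 0.820181
  f(0.625175) = 0.090007
  x_3 = 0.625175 - 0.090007×(0.625175 - 1.140000)/(0.090007 - 0.820181)
       = 0.561713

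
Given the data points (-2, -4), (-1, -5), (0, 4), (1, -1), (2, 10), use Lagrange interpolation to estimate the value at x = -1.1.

Lagrange interpolation formula:
P(x) = Σ yᵢ × Lᵢ(x)
where Lᵢ(x) = Π_{j≠i} (x - xⱼ)/(xᵢ - xⱼ)

L_0(-1.1) = (-1.1 - (-1))/(-2 - (-1)) × (-1.1 - 0)/(-2 - 0) × (-1.1 - 1)/(-2 - 1) × (-1.1 - 2)/(-2 - 2) = 0.029838
L_1(-1.1) = (-1.1 - (-2))/(-1 - (-2)) × (-1.1 - 0)/(-1 - 0) × (-1.1 - 1)/(-1 - 1) × (-1.1 - 2)/(-1 - 2) = 1.074150
L_2(-1.1) = (-1.1 - (-2))/(0 - (-2)) × (-1.1 - (-1))/(0 - (-1)) × (-1.1 - 1)/(0 - 1) × (-1.1 - 2)/(0 - 2) = -0.146475
L_3(-1.1) = (-1.1 - (-2))/(1 - (-2)) × (-1.1 - (-1))/(1 - (-1)) × (-1.1 - 0)/(1 - 0) × (-1.1 - 2)/(1 - 2) = 0.051150
L_4(-1.1) = (-1.1 - (-2))/(2 - (-2)) × (-1.1 - (-1))/(2 - (-1)) × (-1.1 - 0)/(2 - 0) × (-1.1 - 1)/(2 - 1) = -0.008663

P(-1.1) = (-4)×L_0(-1.1) + (-5)×L_1(-1.1) + 4×L_2(-1.1) + (-1)×L_3(-1.1) + 10×L_4(-1.1)
P(-1.1) = -6.213775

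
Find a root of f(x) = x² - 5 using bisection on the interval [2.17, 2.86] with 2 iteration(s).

f(x) = x² - 5
Initial interval: [2.17, 2.86]

Iteration 1:
  c_1 = (2.170000 + 2.860000)/2 = 2.515000
  f(c_1) = f(2.515000) = 1.325225
  f(a) × f(c) < 0, new interval: [2.170000, 2.515000]
Iteration 2:
  c_2 = (2.170000 + 2.515000)/2 = 2.342500
  f(c_2) = f(2.342500) = 0.487306
  f(a) × f(c) < 0, new interval: [2.170000, 2.342500]

After 2 iteration(s), the approximation is c_2 = 2.342500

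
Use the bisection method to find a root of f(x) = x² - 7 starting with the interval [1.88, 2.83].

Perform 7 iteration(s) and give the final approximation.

f(x) = x² - 7
Initial interval: [1.88, 2.83]

Iteration 1:
  c_1 = (1.880000 + 2.830000)/2 = 2.355000
  f(c_1) = f(2.355000) = -1.453975
  f(a) × f(c) ≥ 0, new interval: [2.355000, 2.830000]
Iteration 2:
  c_2 = (2.355000 + 2.830000)/2 = 2.592500
  f(c_2) = f(2.592500) = -0.278944
  f(a) × f(c) ≥ 0, new interval: [2.592500, 2.830000]
Iteration 3:
  c_3 = (2.592500 + 2.830000)/2 = 2.711250
  f(c_3) = f(2.711250) = 0.350877
  f(a) × f(c) < 0, new interval: [2.592500, 2.711250]
Iteration 4:
  c_4 = (2.592500 + 2.711250)/2 = 2.651875
  f(c_4) = f(2.651875) = 0.032441
  f(a) × f(c) < 0, new interval: [2.592500, 2.651875]
Iteration 5:
  c_5 = (2.592500 + 2.651875)/2 = 2.622188
  f(c_5) = f(2.622188) = -0.124133
  f(a) × f(c) ≥ 0, new interval: [2.622188, 2.651875]
Iteration 6:
  c_6 = (2.622188 + 2.651875)/2 = 2.637031
  f(c_6) = f(2.637031) = -0.046066
  f(a) × f(c) ≥ 0, new interval: [2.637031, 2.651875]
Iteration 7:
  c_7 = (2.637031 + 2.651875)/2 = 2.644453
  f(c_7) = f(2.644453) = -0.006868
  f(a) × f(c) ≥ 0, new interval: [2.644453, 2.651875]

After 7 iteration(s), the approximation is c_7 = 2.644453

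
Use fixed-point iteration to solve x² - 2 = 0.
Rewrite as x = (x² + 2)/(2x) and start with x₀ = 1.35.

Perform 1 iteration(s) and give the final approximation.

Equation: x² - 2 = 0
Fixed-point form: x = (x² + 2)/(2x)
x₀ = 1.35

x_1 = g(1.350000) = 1.415741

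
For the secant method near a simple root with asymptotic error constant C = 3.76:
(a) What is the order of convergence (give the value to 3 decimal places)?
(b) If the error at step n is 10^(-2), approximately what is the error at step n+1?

(a) Secant method has superlinear convergence with order φ = (1+√5)/2 ≈ 1.618.
    This means |e_{n+1}| ≈ C|e_n|^1.618.

(b) With |e_n| = 10^(-2) and C = 3.76:
    |e_{n+1}| ≈ 3.76 × (10^(-2))^1.618 = 3.76 × 10^(-3.24)

(a) ≈ 1.618 (golden ratio); (b) |e_{n+1}| ≈ 2.183e-03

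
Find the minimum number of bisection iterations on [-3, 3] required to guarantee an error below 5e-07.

We need (b-a)/2^n ≤ 5e-07
(3 - (-3))/2^n ≤ 5e-07
6/2^n ≤ 5e-07
2^n ≥ 12000000
n ≥ log₂(12000000) = 23.52
n ≥ 24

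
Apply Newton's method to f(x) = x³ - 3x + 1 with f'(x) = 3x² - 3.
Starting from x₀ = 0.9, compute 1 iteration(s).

f(x) = x³ - 3x + 1
f'(x) = 3x² - 3
x₀ = 0.9

Newton-Raphson formula: x_{n+1} = x_n - f(x_n)/f'(x_n)

Iteration 1:
  f(0.900000) = -0.971000
  f'(0.900000) = -0.570000
  x_1 = 0.900000 - (-0.971000)/(-0.570000) = -0.803509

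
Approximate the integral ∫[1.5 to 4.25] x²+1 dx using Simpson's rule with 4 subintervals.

f(x) = x²+1
a = 1.5, b = 4.25, n = 4
h = (b - a)/n = 0.687500

Simpson's rule: (h/3)[f(x₀) + 4f(x₁) + 2f(x₂) + ... + f(xₙ)]

x_0 = 1.5000, f(x_0) = 3.250000, coefficient = 1
x_1 = 2.1875, f(x_1) = 5.785156, coefficient = 4
x_2 = 2.8750, f(x_2) = 9.265625, coefficient = 2
x_3 = 3.5625, f(x_3) = 13.691406, coefficient = 4
x_4 = 4.2500, f(x_4) = 19.062500, coefficient = 1

I ≈ (0.687500/3) × 118.750000 = 27.213542
Exact value: 27.213542
Error: 0.000000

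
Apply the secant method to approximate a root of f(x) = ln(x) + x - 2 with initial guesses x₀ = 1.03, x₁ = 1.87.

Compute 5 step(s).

f(x) = ln(x) + x - 2
x₀ = 1.03, x₁ = 1.87

Secant formula: x_{n+1} = x_n - f(x_n)(x_n - x_{n-1})/(f(x_n) - f(x_{n-1}))

Iteration 1:
  f(1.030000) = -0.940441
  f(1.870000) = 0.495938
  x_2 = 1.870000 - 0.495938×(1.870000 - 1.030000)/(0.495938 - (-0.940441))
       = 1.579973
Iteration 2:
  f(1.870000) = 0.495938
  f(1.579973) = 0.037381
  x_3 = 1.579973 - 0.037381×(1.579973 - 1.870000)/(0.037381 - 0.495938)
       = 1.556331
Iteration 3:
  f(1.579973) = 0.037381
  f(1.556331) = -0.001339
  x_4 = 1.556331 - (-0.001339)×(1.556331 - 1.579973)/(-0.001339 - 0.037381)
       = 1.557148
Iteration 4:
  f(1.556331) = -0.001339
  f(1.557148) = 0.000004
  x_5 = 1.557148 - 0.000004×(1.557148 - 1.556331)/(0.000004 - (-0.001339))
       = 1.557146
Iteration 5:
  f(1.557148) = 0.000004
  f(1.557146) = 0.000000
  x_6 = 1.557146 - 0.000000×(1.557146 - 1.557148)/(0.000000 - 0.000004)
       = 1.557146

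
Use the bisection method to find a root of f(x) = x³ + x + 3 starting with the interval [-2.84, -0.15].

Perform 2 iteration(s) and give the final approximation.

f(x) = x³ + x + 3
Initial interval: [-2.84, -0.15]

Iteration 1:
  c_1 = (-2.840000 + (-0.150000))/2 = -1.495000
  f(c_1) = f(-1.495000) = -1.836362
  f(a) × f(c) ≥ 0, new interval: [-1.495000, -0.150000]
Iteration 2:
  c_2 = (-1.495000 + (-0.150000))/2 = -0.822500
  f(c_2) = f(-0.822500) = 1.621074
  f(a) × f(c) < 0, new interval: [-1.495000, -0.822500]

After 2 iteration(s), the approximation is c_2 = -0.822500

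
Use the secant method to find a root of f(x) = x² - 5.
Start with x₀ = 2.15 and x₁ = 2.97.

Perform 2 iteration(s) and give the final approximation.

f(x) = x² - 5
x₀ = 2.15, x₁ = 2.97

Secant formula: x_{n+1} = x_n - f(x_n)(x_n - x_{n-1})/(f(x_n) - f(x_{n-1}))

Iteration 1:
  f(2.150000) = -0.377500
  f(2.970000) = 3.820900
  x_2 = 2.970000 - 3.820900×(2.970000 - 2.150000)/(3.820900 - (-0.377500))
       = 2.223730
Iteration 2:
  f(2.970000) = 3.820900
  f(2.223730) = -0.055023
  x_3 = 2.223730 - (-0.055023)×(2.223730 - 2.970000)/(-0.055023 - 3.820900)
       = 2.234325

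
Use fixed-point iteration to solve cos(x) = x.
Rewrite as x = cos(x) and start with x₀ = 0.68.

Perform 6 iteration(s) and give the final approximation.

Equation: cos(x) = x
Fixed-point form: x = cos(x)
x₀ = 0.68

x_1 = g(0.680000) = 0.777573
x_2 = g(0.777573) = 0.712618
x_3 = g(0.712618) = 0.756652
x_4 = g(0.756652) = 0.727138
x_5 = g(0.727138) = 0.747080
x_6 = g(0.747080) = 0.733676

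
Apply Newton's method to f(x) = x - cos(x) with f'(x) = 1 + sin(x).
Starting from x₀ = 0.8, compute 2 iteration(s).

f(x) = x - cos(x)
f'(x) = 1 + sin(x)
x₀ = 0.8

Newton-Raphson formula: x_{n+1} = x_n - f(x_n)/f'(x_n)

Iteration 1:
  f(0.800000) = 0.103293
  f'(0.800000) = 1.717356
  x_1 = 0.800000 - 0.103293/1.717356 = 0.739853
Iteration 2:
  f(0.739853) = 0.001286
  f'(0.739853) = 1.674180
  x_2 = 0.739853 - 0.001286/1.674180 = 0.739085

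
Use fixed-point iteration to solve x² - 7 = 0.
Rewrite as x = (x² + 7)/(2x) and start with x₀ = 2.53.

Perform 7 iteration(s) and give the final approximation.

Equation: x² - 7 = 0
Fixed-point form: x = (x² + 7)/(2x)
x₀ = 2.53

x_1 = g(2.530000) = 2.648399
x_2 = g(2.648399) = 2.645753
x_3 = g(2.645753) = 2.645751
x_4 = g(2.645751) = 2.645751
x_5 = g(2.645751) = 2.645751
x_6 = g(2.645751) = 2.645751
x_7 = g(2.645751) = 2.645751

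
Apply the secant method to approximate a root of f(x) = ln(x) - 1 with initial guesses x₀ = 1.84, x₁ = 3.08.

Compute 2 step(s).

f(x) = ln(x) - 1
x₀ = 1.84, x₁ = 3.08

Secant formula: x_{n+1} = x_n - f(x_n)(x_n - x_{n-1})/(f(x_n) - f(x_{n-1}))

Iteration 1:
  f(1.840000) = -0.390234
  f(3.080000) = 0.124930
  x_2 = 3.080000 - 0.124930×(3.080000 - 1.840000)/(0.124930 - (-0.390234))
       = 2.779294
Iteration 2:
  f(3.080000) = 0.124930
  f(2.779294) = 0.022197
  x_3 = 2.779294 - 0.022197×(2.779294 - 3.080000)/(0.022197 - 0.124930)
       = 2.714322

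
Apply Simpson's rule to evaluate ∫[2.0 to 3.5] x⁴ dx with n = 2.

f(x) = x⁴
a = 2.0, b = 3.5, n = 2
h = (b - a)/n = 0.750000

Simpson's rule: (h/3)[f(x₀) + 4f(x₁) + 2f(x₂) + ... + f(xₙ)]

x_0 = 2.0000, f(x_0) = 16.000000, coefficient = 1
x_1 = 2.7500, f(x_1) = 57.191406, coefficient = 4
x_2 = 3.5000, f(x_2) = 150.062500, coefficient = 1

I ≈ (0.750000/3) × 394.828125 = 98.707031
Exact value: 98.643750
Error: 0.063281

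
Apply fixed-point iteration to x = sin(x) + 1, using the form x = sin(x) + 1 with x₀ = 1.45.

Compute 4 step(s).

Equation: x = sin(x) + 1
Fixed-point form: x = sin(x) + 1
x₀ = 1.45

x_1 = g(1.450000) = 1.992713
x_2 = g(1.992713) = 1.912306
x_3 = g(1.912306) = 1.942250
x_4 = g(1.942250) = 1.931801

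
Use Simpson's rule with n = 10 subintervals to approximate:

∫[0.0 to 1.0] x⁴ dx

f(x) = x⁴
a = 0.0, b = 1.0, n = 10
h = (b - a)/n = 0.100000

Simpson's rule: (h/3)[f(x₀) + 4f(x₁) + 2f(x₂) + ... + f(xₙ)]

x_0 = 0.0000, f(x_0) = 0.000000, coefficient = 1
x_1 = 0.1000, f(x_1) = 0.000100, coefficient = 4
x_2 = 0.2000, f(x_2) = 0.001600, coefficient = 2
x_3 = 0.3000, f(x_3) = 0.008100, coefficient = 4
x_4 = 0.4000, f(x_4) = 0.025600, coefficient = 2
x_5 = 0.5000, f(x_5) = 0.062500, coefficient = 4
x_6 = 0.6000, f(x_6) = 0.129600, coefficient = 2
x_7 = 0.7000, f(x_7) = 0.240100, coefficient = 4
x_8 = 0.8000, f(x_8) = 0.409600, coefficient = 2
x_9 = 0.9000, f(x_9) = 0.656100, coefficient = 4
x_10 = 1.0000, f(x_10) = 1.000000, coefficient = 1

I ≈ (0.100000/3) × 6.000400 = 0.200013
Exact value: 0.200000
Error: 0.000013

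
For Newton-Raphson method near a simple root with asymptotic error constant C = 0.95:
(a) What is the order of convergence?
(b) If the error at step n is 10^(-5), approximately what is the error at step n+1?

(a) Newton-Raphson has quadratic (order 2) convergence near simple roots.
    This means |e_{n+1}| ≈ C|e_n|².

(b) With |e_n| = 10^(-5) and C = 0.95:
    |e_{n+1}| ≈ 0.95 × (10^(-5))² = 0.95 × 10^(-10)

(a) 2 (quadratic); (b) |e_{n+1}| ≈ 9.500e-11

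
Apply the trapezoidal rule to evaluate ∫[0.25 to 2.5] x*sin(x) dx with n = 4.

f(x) = x*sin(x)
a = 0.25, b = 2.5, n = 4
h = (b - a)/n = 0.562500

Trapezoidal rule: (h/2)[f(x₀) + 2f(x₁) + 2f(x₂) + ... + f(xₙ)]

x_0 = 0.2500, f(x_0) = 0.061851, coefficient = 1
x_1 = 0.8125, f(x_1) = 0.589882, coefficient = 2
x_2 = 1.3750, f(x_2) = 1.348728, coefficient = 2
x_3 = 1.9375, f(x_3) = 1.808684, coefficient = 2
x_4 = 2.5000, f(x_4) = 1.496180, coefficient = 1

I ≈ (0.562500/2) × 9.052619 = 2.546049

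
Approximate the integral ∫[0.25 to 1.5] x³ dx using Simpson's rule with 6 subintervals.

f(x) = x³
a = 0.25, b = 1.5, n = 6
h = (b - a)/n = 0.208333

Simpson's rule: (h/3)[f(x₀) + 4f(x₁) + 2f(x₂) + ... + f(xₙ)]

x_0 = 0.2500, f(x_0) = 0.015625, coefficient = 1
x_1 = 0.4583, f(x_1) = 0.096282, coefficient = 4
x_2 = 0.6667, f(x_2) = 0.296296, coefficient = 2
x_3 = 0.8750, f(x_3) = 0.669922, coefficient = 4
x_4 = 1.0833, f(x_4) = 1.271412, coefficient = 2
x_5 = 1.2917, f(x_5) = 2.155020, coefficient = 4
x_6 = 1.5000, f(x_6) = 3.375000, coefficient = 1

I ≈ (0.208333/3) × 18.210938 = 1.264648
Exact value: 1.264648
Error: 0.000000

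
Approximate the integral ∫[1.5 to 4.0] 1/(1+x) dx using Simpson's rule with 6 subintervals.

f(x) = 1/(1+x)
a = 1.5, b = 4.0, n = 6
h = (b - a)/n = 0.416667

Simpson's rule: (h/3)[f(x₀) + 4f(x₁) + 2f(x₂) + ... + f(xₙ)]

x_0 = 1.5000, f(x_0) = 0.400000, coefficient = 1
x_1 = 1.9167, f(x_1) = 0.342857, coefficient = 4
x_2 = 2.3333, f(x_2) = 0.300000, coefficient = 2
x_3 = 2.7500, f(x_3) = 0.266667, coefficient = 4
x_4 = 3.1667, f(x_4) = 0.240000, coefficient = 2
x_5 = 3.5833, f(x_5) = 0.218182, coefficient = 4
x_6 = 4.0000, f(x_6) = 0.200000, coefficient = 1

I ≈ (0.416667/3) × 4.990823 = 0.693170
Exact value: 0.693147
Error: 0.000023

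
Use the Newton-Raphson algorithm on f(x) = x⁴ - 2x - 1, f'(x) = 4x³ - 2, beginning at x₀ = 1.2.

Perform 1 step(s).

f(x) = x⁴ - 2x - 1
f'(x) = 4x³ - 2
x₀ = 1.2

Newton-Raphson formula: x_{n+1} = x_n - f(x_n)/f'(x_n)

Iteration 1:
  f(1.200000) = -1.326400
  f'(1.200000) = 4.912000
  x_1 = 1.200000 - (-1.326400)/4.912000 = 1.470033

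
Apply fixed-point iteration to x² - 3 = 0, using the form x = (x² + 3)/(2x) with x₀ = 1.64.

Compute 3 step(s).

Equation: x² - 3 = 0
Fixed-point form: x = (x² + 3)/(2x)
x₀ = 1.64

x_1 = g(1.640000) = 1.734634
x_2 = g(1.734634) = 1.732053
x_3 = g(1.732053) = 1.732051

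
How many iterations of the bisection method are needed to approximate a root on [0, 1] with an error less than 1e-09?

We need (b-a)/2^n ≤ 1e-09
(1 - 0)/2^n ≤ 1e-09
1/2^n ≤ 1e-09
2^n ≥ 1000000000
n ≥ log₂(1000000000) = 29.90
n ≥ 30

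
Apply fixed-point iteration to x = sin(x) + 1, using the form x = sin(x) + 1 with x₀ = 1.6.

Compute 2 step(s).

Equation: x = sin(x) + 1
Fixed-point form: x = sin(x) + 1
x₀ = 1.6

x_1 = g(1.600000) = 1.999574
x_2 = g(1.999574) = 1.909475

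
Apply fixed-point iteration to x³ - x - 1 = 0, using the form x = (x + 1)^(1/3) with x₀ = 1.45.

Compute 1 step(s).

Equation: x³ - x - 1 = 0
Fixed-point form: x = (x + 1)^(1/3)
x₀ = 1.45

x_1 = g(1.450000) = 1.348100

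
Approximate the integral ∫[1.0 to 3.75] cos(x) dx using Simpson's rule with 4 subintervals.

f(x) = cos(x)
a = 1.0, b = 3.75, n = 4
h = (b - a)/n = 0.687500

Simpson's rule: (h/3)[f(x₀) + 4f(x₁) + 2f(x₂) + ... + f(xₙ)]

x_0 = 1.0000, f(x_0) = 0.540302, coefficient = 1
x_1 = 1.6875, f(x_1) = -0.116439, coefficient = 4
x_2 = 2.3750, f(x_2) = -0.720278, coefficient = 2
x_3 = 3.0625, f(x_3) = -0.996874, coefficient = 4
x_4 = 3.7500, f(x_4) = -0.820559, coefficient = 1

I ≈ (0.687500/3) × -6.174065 = -1.414890
Exact value: -1.413032
Error: 0.001858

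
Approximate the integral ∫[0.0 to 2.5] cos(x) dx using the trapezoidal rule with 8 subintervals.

f(x) = cos(x)
a = 0.0, b = 2.5, n = 8
h = (b - a)/n = 0.312500

Trapezoidal rule: (h/2)[f(x₀) + 2f(x₁) + 2f(x₂) + ... + f(xₙ)]

x_0 = 0.0000, f(x_0) = 1.000000, coefficient = 1
x_1 = 0.3125, f(x_1) = 0.951568, coefficient = 2
x_2 = 0.6250, f(x_2) = 0.810963, coefficient = 2
x_3 = 0.9375, f(x_3) = 0.591805, coefficient = 2
x_4 = 1.2500, f(x_4) = 0.315322, coefficient = 2
x_5 = 1.5625, f(x_5) = 0.008296, coefficient = 2
x_6 = 1.8750, f(x_6) = -0.299534, coefficient = 2
x_7 = 2.1875, f(x_7) = -0.578349, coefficient = 2
x_8 = 2.5000, f(x_8) = -0.801144, coefficient = 1

I ≈ (0.312500/2) × 3.799000 = 0.593594
Exact value: 0.598472
Error: 0.004878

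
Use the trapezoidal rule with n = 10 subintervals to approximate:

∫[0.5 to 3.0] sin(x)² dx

f(x) = sin(x)²
a = 0.5, b = 3.0, n = 10
h = (b - a)/n = 0.250000

Trapezoidal rule: (h/2)[f(x₀) + 2f(x₁) + 2f(x₂) + ... + f(xₙ)]

x_0 = 0.5000, f(x_0) = 0.229849, coefficient = 1
x_1 = 0.7500, f(x_1) = 0.464631, coefficient = 2
x_2 = 1.0000, f(x_2) = 0.708073, coefficient = 2
x_3 = 1.2500, f(x_3) = 0.900572, coefficient = 2
x_4 = 1.5000, f(x_4) = 0.994996, coefficient = 2
x_5 = 1.7500, f(x_5) = 0.968228, coefficient = 2
x_6 = 2.0000, f(x_6) = 0.826822, coefficient = 2
x_7 = 2.2500, f(x_7) = 0.605398, coefficient = 2
x_8 = 2.5000, f(x_8) = 0.358169, coefficient = 2
x_9 = 2.7500, f(x_9) = 0.145665, coefficient = 2
x_10 = 3.0000, f(x_10) = 0.019915, coefficient = 1

I ≈ (0.250000/2) × 12.194874 = 1.524359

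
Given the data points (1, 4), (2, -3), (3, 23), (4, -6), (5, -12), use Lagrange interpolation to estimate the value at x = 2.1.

Lagrange interpolation formula:
P(x) = Σ yᵢ × Lᵢ(x)
where Lᵢ(x) = Π_{j≠i} (x - xⱼ)/(xᵢ - xⱼ)

L_0(2.1) = (2.1 - 2)/(1 - 2) × (2.1 - 3)/(1 - 3) × (2.1 - 4)/(1 - 4) × (2.1 - 5)/(1 - 5) = -0.020663
L_1(2.1) = (2.1 - 1)/(2 - 1) × (2.1 - 3)/(2 - 3) × (2.1 - 4)/(2 - 4) × (2.1 - 5)/(2 - 5) = 0.909150
L_2(2.1) = (2.1 - 1)/(3 - 1) × (2.1 - 2)/(3 - 2) × (2.1 - 4)/(3 - 4) × (2.1 - 5)/(3 - 5) = 0.151525
L_3(2.1) = (2.1 - 1)/(4 - 1) × (2.1 - 2)/(4 - 2) × (2.1 - 3)/(4 - 3) × (2.1 - 5)/(4 - 5) = -0.047850
L_4(2.1) = (2.1 - 1)/(5 - 1) × (2.1 - 2)/(5 - 2) × (2.1 - 3)/(5 - 3) × (2.1 - 4)/(5 - 4) = 0.007838

P(2.1) = 4×L_0(2.1) + (-3)×L_1(2.1) + 23×L_2(2.1) + (-6)×L_3(2.1) + (-12)×L_4(2.1)
P(2.1) = 0.868025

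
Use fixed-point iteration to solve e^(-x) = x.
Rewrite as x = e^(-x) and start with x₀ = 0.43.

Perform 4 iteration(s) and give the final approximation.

Equation: e^(-x) = x
Fixed-point form: x = e^(-x)
x₀ = 0.43

x_1 = g(0.430000) = 0.650509
x_2 = g(0.650509) = 0.521780
x_3 = g(0.521780) = 0.593463
x_4 = g(0.593463) = 0.552411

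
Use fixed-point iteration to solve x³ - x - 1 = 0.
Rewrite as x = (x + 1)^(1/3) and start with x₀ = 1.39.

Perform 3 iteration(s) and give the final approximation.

Equation: x³ - x - 1 = 0
Fixed-point form: x = (x + 1)^(1/3)
x₀ = 1.39

x_1 = g(1.390000) = 1.337004
x_2 = g(1.337004) = 1.327048
x_3 = g(1.327048) = 1.325160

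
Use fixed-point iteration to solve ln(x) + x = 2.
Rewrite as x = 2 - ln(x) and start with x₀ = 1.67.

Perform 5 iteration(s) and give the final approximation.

Equation: ln(x) + x = 2
Fixed-point form: x = 2 - ln(x)
x₀ = 1.67

x_1 = g(1.670000) = 1.487176
x_2 = g(1.487176) = 1.603121
x_3 = g(1.603121) = 1.528048
x_4 = g(1.528048) = 1.576009
x_5 = g(1.576009) = 1.545104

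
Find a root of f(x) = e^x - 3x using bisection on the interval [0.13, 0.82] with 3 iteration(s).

f(x) = e^x - 3x
Initial interval: [0.13, 0.82]

Iteration 1:
  c_1 = (0.130000 + 0.820000)/2 = 0.475000
  f(c_1) = f(0.475000) = 0.183014
  f(a) × f(c) ≥ 0, new interval: [0.475000, 0.820000]
Iteration 2:
  c_2 = (0.475000 + 0.820000)/2 = 0.647500
  f(c_2) = f(0.647500) = -0.031742
  f(a) × f(c) < 0, new interval: [0.475000, 0.647500]
Iteration 3:
  c_3 = (0.475000 + 0.647500)/2 = 0.561250
  f(c_3) = f(0.561250) = 0.069112
  f(a) × f(c) ≥ 0, new interval: [0.561250, 0.647500]

After 3 iteration(s), the approximation is c_3 = 0.561250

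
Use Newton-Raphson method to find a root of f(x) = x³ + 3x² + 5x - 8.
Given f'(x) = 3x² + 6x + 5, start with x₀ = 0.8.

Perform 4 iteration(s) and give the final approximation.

f(x) = x³ + 3x² + 5x - 8
f'(x) = 3x² + 6x + 5
x₀ = 0.8

Newton-Raphson formula: x_{n+1} = x_n - f(x_n)/f'(x_n)

Iteration 1:
  f(0.800000) = -1.568000
  f'(0.800000) = 11.720000
  x_1 = 0.800000 - (-1.568000)/11.720000 = 0.933788
Iteration 2:
  f(0.933788) = 0.099051
  f'(0.933788) = 13.218613
  x_2 = 0.933788 - 0.099051/13.218613 = 0.926295
Iteration 3:
  f(0.926295) = 0.000325
  f'(0.926295) = 13.131838
  x_3 = 0.926295 - 0.000325/13.131838 = 0.926270
Iteration 4:
  f(0.926270) = 0.000000
  f'(0.926270) = 13.131552
  x_4 = 0.926270 - 0.000000/13.131552 = 0.926270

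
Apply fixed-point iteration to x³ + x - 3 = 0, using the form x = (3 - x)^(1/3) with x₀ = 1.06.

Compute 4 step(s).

Equation: x³ + x - 3 = 0
Fixed-point form: x = (3 - x)^(1/3)
x₀ = 1.06

x_1 = g(1.060000) = 1.247194
x_2 = g(1.247194) = 1.205715
x_3 = g(1.205715) = 1.215152
x_4 = g(1.215152) = 1.213018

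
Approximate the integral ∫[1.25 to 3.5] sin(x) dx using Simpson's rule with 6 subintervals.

f(x) = sin(x)
a = 1.25, b = 3.5, n = 6
h = (b - a)/n = 0.375000

Simpson's rule: (h/3)[f(x₀) + 4f(x₁) + 2f(x₂) + ... + f(xₙ)]

x_0 = 1.2500, f(x_0) = 0.948985, coefficient = 1
x_1 = 1.6250, f(x_1) = 0.998531, coefficient = 4
x_2 = 2.0000, f(x_2) = 0.909297, coefficient = 2
x_3 = 2.3750, f(x_3) = 0.693685, coefficient = 4
x_4 = 2.7500, f(x_4) = 0.381661, coefficient = 2
x_5 = 3.1250, f(x_5) = 0.016592, coefficient = 4
x_6 = 3.5000, f(x_6) = -0.350783, coefficient = 1

I ≈ (0.375000/3) × 10.015351 = 1.251919
Exact value: 1.251779
Error: 0.000140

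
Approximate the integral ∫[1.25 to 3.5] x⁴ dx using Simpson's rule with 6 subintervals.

f(x) = x⁴
a = 1.25, b = 3.5, n = 6
h = (b - a)/n = 0.375000

Simpson's rule: (h/3)[f(x₀) + 4f(x₁) + 2f(x₂) + ... + f(xₙ)]

x_0 = 1.2500, f(x_0) = 2.441406, coefficient = 1
x_1 = 1.6250, f(x_1) = 6.972900, coefficient = 4
x_2 = 2.0000, f(x_2) = 16.000000, coefficient = 2
x_3 = 2.3750, f(x_3) = 31.816650, coefficient = 4
x_4 = 2.7500, f(x_4) = 57.191406, coefficient = 2
x_5 = 3.1250, f(x_5) = 95.367432, coefficient = 4
x_6 = 3.5000, f(x_6) = 150.062500, coefficient = 1

I ≈ (0.375000/3) × 835.514648 = 104.439331
Exact value: 104.433398
Error: 0.005933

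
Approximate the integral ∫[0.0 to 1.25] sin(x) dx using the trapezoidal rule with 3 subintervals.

f(x) = sin(x)
a = 0.0, b = 1.25, n = 3
h = (b - a)/n = 0.416667

Trapezoidal rule: (h/2)[f(x₀) + 2f(x₁) + 2f(x₂) + ... + f(xₙ)]

x_0 = 0.0000, f(x_0) = 0.000000, coefficient = 1
x_1 = 0.4167, f(x_1) = 0.404715, coefficient = 2
x_2 = 0.8333, f(x_2) = 0.740177, coefficient = 2
x_3 = 1.2500, f(x_3) = 0.948985, coefficient = 1

I ≈ (0.416667/2) × 3.238767 = 0.674743
Exact value: 0.684678
Error: 0.009934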